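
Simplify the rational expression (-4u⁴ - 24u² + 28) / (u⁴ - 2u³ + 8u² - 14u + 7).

(-4u - 4)/(u - 1)

Repeated division with remainder:
  -4u⁴ - 24u² + 28 = (-4)(u⁴ - 2u³ + 8u² - 14u + 7) + (-8u³ + 8u² - 56u + 56)
  u⁴ - 2u³ + 8u² - 14u + 7 = (-(1/8)u + 1/8)(-8u³ + 8u² - 56u + 56) + (0)
Last nonzero remainder: -8u³ + 8u² - 56u + 56. Dividing through by -8 gives the monic gcd u³ - u² + 7u - 7.
Cancel u³ - u² + 7u - 7 from numerator and denominator to get the reduced form.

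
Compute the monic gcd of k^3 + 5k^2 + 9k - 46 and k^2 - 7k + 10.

k - 2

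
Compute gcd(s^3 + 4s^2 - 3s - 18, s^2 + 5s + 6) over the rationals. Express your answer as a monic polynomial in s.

s + 3

By polynomial division,
  s^3 + 4s^2 - 3s - 18 = (s - 1)(s^2 + 5s + 6) + (-4s - 12)
  s^2 + 5s + 6 = (-(1/4)s - 1/2)(-4s - 12) + (0)
Last nonzero remainder: -4s - 12. Dividing through by -4 gives the monic gcd s + 3.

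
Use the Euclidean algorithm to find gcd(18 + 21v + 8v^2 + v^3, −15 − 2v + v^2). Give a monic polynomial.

3 + v

Apply the Euclidean algorithm:
  v^3 + 8v^2 + 21v + 18 = (v + 10)(v^2 − 2v − 15) + (56v + 168)
  v^2 − 2v − 15 = ((1/56)v − 5/56)(56v + 168) + (0)
Last nonzero remainder: 56v + 168. Dividing through by 56 gives the monic gcd v + 3.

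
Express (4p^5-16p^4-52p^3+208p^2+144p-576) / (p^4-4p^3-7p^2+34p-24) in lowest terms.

(4p^2-4p-24)/(p-1)

Repeated division with remainder:
  4p^5-16p^4-52p^3+208p^2+144p-576 = (4p)(p^4-4p^3-7p^2+34p-24) + (-24p^3+72p^2+240p-576)
  p^4-4p^3-7p^2+34p-24 = (-(1/24)p+1/24)(-24p^3+72p^2+240p-576) + (0)
Last nonzero remainder: -24p^3+72p^2+240p-576. Dividing through by -24 gives the monic gcd p^3-3p^2-10p+24.
Cancel p^3-3p^2-10p+24 from numerator and denominator to get the reduced form.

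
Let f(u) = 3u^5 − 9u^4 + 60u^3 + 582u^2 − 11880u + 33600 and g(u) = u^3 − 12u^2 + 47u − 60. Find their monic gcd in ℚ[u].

Repeated division with remainder:
  3u^5 − 9u^4 + 60u^3 + 582u^2 − 11880u + 33600 = (3u^2 + 27u + 243)(u^3 − 12u^2 + 47u − 60) + (2409u^2 − 21681u + 48180)
  u^3 − 12u^2 + 47u − 60 = ((1/2409)u − 1/803)(2409u^2 − 21681u + 48180) + (0)
Last nonzero remainder: 2409u^2 − 21681u + 48180. Dividing through by 2409 gives the monic gcd u^2 − 9u + 20.

u^2 − 9u + 20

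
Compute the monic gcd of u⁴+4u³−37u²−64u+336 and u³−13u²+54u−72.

Euclidean algorithm in ℚ[u]:
  u⁴+4u³−37u²−64u+336 = (u+17)(u³−13u²+54u−72) + (130u²−910u+1560)
  u³−13u²+54u−72 = ((1/130)u−3/65)(130u²−910u+1560) + (0)
Last nonzero remainder: 130u²−910u+1560. Dividing through by 130 gives the monic gcd u²−7u+12.

u²−7u+12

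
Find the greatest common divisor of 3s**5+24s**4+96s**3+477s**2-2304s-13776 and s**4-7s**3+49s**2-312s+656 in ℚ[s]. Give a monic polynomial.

s**3-3s**2+37s-164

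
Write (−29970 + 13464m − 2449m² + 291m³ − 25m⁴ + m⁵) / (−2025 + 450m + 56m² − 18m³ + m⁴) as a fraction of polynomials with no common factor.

Repeated division with remainder:
  m⁵ − 25m⁴ + 291m³ − 2449m² + 13464m − 29970 = (m − 7)(m⁴ − 18m³ + 56m² + 450m − 2025) + (109m³ − 2507m² + 18639m − 44145)
  m⁴ − 18m³ + 56m² + 450m − 2025 = ((1/109)m + 5/109)(109m³ − 2507m² + 18639m − 44145) + (0)
Last nonzero remainder: 109m³ − 2507m² + 18639m − 44145. Dividing through by 109 gives the monic gcd m³ − 23m² + 171m − 405.
Cancel m³ − 23m² + 171m − 405 from numerator and denominator to get the reduced form.

(74 − 2m + m²)/(5 + m)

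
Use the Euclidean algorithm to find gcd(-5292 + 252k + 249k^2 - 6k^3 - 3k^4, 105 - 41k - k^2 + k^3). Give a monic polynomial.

7 + k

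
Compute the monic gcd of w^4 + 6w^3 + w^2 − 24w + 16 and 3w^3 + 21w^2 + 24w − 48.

w^3 + 7w^2 + 8w − 16

By polynomial division,
  w^4 + 6w^3 + w^2 − 24w + 16 = ((1/3)w − 1/3)(3w^3 + 21w^2 + 24w − 48) + (0)
Last nonzero remainder: 3w^3 + 21w^2 + 24w − 48. Dividing through by 3 gives the monic gcd w^3 + 7w^2 + 8w − 16.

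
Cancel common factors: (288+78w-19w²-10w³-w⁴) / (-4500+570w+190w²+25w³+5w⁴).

(-16-7w-w²)/(250+10w+5w²)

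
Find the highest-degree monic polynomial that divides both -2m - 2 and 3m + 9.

1

Repeated division with remainder:
  -2m - 2 = (-2/3)(3m + 9) + (4)
  3m + 9 = ((3/4)m + 9/4)(4) + (0)
The last nonzero remainder is the constant 4, so the polynomials are coprime and gcd = 1.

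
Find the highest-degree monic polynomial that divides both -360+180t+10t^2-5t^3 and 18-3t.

-6+t

By polynomial division,
  -5t^3+10t^2+180t-360 = ((5/3)t^2+(20/3)t-20)(-3t+18) + (0)
Last nonzero remainder: -3t+18. Dividing through by -3 gives the monic gcd t-6.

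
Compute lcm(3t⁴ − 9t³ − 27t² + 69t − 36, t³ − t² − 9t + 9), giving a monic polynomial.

Euclidean algorithm in ℚ[t]:
  3t⁴ − 9t³ − 27t² + 69t − 36 = (3t − 6)(t³ − t² − 9t + 9) + (−6t² − 12t + 18)
  t³ − t² − 9t + 9 = (−(1/6)t + 1/2)(−6t² − 12t + 18) + (0)
Last nonzero remainder: −6t² − 12t + 18. Dividing through by −6 gives the monic gcd t² + 2t − 3.
Then lcm(f, g) = f·g / gcd(f, g); expanding and making the result monic gives the answer.

t⁵ − 6t⁴ + 50t² − 81t + 36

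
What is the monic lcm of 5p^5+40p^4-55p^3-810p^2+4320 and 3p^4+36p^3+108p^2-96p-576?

p^6+6p^5-27p^4-140p^3+324p^2+864p-1728

Apply the Euclidean algorithm:
  5p^5+40p^4-55p^3-810p^2+4320 = ((5/3)p-20/3)(3p^4+36p^3+108p^2-96p-576) + (5p^3+70p^2+320p+480)
  3p^4+36p^3+108p^2-96p-576 = ((3/5)p-6/5)(5p^3+70p^2+320p+480) + (0)
Last nonzero remainder: 5p^3+70p^2+320p+480. Dividing through by 5 gives the monic gcd p^3+14p^2+64p+96.
Then lcm(f, g) = f·g / gcd(f, g); expanding and making the result monic gives the answer.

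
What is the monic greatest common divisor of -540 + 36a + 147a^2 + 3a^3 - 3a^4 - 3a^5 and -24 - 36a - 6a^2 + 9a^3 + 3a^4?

Apply the Euclidean algorithm:
  -3a^5 - 3a^4 + 3a^3 + 147a^2 + 36a - 540 = (-a + 2)(3a^4 + 9a^3 - 6a^2 - 36a - 24) + (-21a^3 + 123a^2 + 84a - 492)
  3a^4 + 9a^3 - 6a^2 - 36a - 24 = (-(1/7)a - 62/49)(-21a^3 + 123a^2 + 84a - 492) + ((7920/49)a^2 - 31680/49)
  -21a^3 + 123a^2 + 84a - 492 = (-(343/2640)a + 2009/2640)((7920/49)a^2 - 31680/49) + (0)
Last nonzero remainder: (7920/49)a^2 - 31680/49. Dividing through by 7920/49 gives the monic gcd a^2 - 4.

-4 + a^2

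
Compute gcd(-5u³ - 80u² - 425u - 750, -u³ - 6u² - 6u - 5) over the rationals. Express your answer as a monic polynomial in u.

u + 5

Euclidean algorithm in ℚ[u]:
  -5u³ - 80u² - 425u - 750 = (5)(-u³ - 6u² - 6u - 5) + (-50u² - 395u - 725)
  -u³ - 6u² - 6u - 5 = ((1/50)u - 19/500)(-50u² - 395u - 725) + (-(651/100)u - 651/20)
  -50u² - 395u - 725 = ((5000/651)u + 14500/651)(-(651/100)u - 651/20) + (0)
Last nonzero remainder: -(651/100)u - 651/20. Dividing through by -651/100 gives the monic gcd u + 5.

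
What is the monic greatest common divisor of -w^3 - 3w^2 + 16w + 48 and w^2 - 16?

Apply the Euclidean algorithm:
  -w^3 - 3w^2 + 16w + 48 = (-w - 3)(w^2 - 16) + (0)
The last nonzero remainder w^2 - 16 is already monic.

w^2 - 16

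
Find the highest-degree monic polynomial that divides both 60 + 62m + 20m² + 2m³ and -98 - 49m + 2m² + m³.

2 + m

Apply the Euclidean algorithm:
  2m³ + 20m² + 62m + 60 = (2)(m³ + 2m² - 49m - 98) + (16m² + 160m + 256)
  m³ + 2m² - 49m - 98 = ((1/16)m - 1/2)(16m² + 160m + 256) + (15m + 30)
  16m² + 160m + 256 = ((16/15)m + 128/15)(15m + 30) + (0)
Last nonzero remainder: 15m + 30. Dividing through by 15 gives the monic gcd m + 2.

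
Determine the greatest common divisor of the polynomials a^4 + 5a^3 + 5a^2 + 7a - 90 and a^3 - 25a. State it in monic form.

Euclidean algorithm in ℚ[a]:
  a^4 + 5a^3 + 5a^2 + 7a - 90 = (a + 5)(a^3 - 25a) + (30a^2 + 132a - 90)
  a^3 - 25a = ((1/30)a - 11/75)(30a^2 + 132a - 90) + (-(66/25)a - 66/5)
  30a^2 + 132a - 90 = (-(125/11)a + 75/11)(-(66/25)a - 66/5) + (0)
Last nonzero remainder: -(66/25)a - 66/5. Dividing through by -66/25 gives the monic gcd a + 5.

a + 5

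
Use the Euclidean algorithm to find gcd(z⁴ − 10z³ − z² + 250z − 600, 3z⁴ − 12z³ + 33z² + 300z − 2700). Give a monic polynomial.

Repeated division with remainder:
  z⁴ − 10z³ − z² + 250z − 600 = (1/3)(3z⁴ − 12z³ + 33z² + 300z − 2700) + (−6z³ − 12z² + 150z + 300)
  3z⁴ − 12z³ + 33z² + 300z − 2700 = (−(1/2)z + 3)(−6z³ − 12z² + 150z + 300) + (144z² − 3600)
  −6z³ − 12z² + 150z + 300 = (−(1/24)z − 1/12)(144z² − 3600) + (0)
Last nonzero remainder: 144z² − 3600. Dividing through by 144 gives the monic gcd z² − 25.

z² − 25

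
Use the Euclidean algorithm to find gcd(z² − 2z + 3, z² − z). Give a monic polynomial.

1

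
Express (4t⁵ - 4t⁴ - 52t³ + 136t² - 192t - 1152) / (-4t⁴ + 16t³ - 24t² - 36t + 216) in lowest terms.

(-t² + 16)/(t - 3)

Euclidean algorithm in ℚ[t]:
  4t⁵ - 4t⁴ - 52t³ + 136t² - 192t - 1152 = (-t - 3)(-4t⁴ + 16t³ - 24t² - 36t + 216) + (-28t³ + 28t² - 84t - 504)
  -4t⁴ + 16t³ - 24t² - 36t + 216 = ((1/7)t - 3/7)(-28t³ + 28t² - 84t - 504) + (0)
Last nonzero remainder: -28t³ + 28t² - 84t - 504. Dividing through by -28 gives the monic gcd t³ - t² + 3t + 18.
Cancel t³ - t² + 3t + 18 from numerator and denominator to get the reduced form.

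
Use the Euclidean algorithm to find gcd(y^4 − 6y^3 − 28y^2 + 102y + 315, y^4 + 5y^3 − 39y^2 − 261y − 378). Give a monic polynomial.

y^3 − y^2 − 33y − 63

Euclidean algorithm in ℚ[y]:
  y^4 − 6y^3 − 28y^2 + 102y + 315 = (y^4 + 5y^3 − 39y^2 − 261y − 378) + (−11y^3 + 11y^2 + 363y + 693)
  y^4 + 5y^3 − 39y^2 − 261y − 378 = (−(1/11)y − 6/11)(−11y^3 + 11y^2 + 363y + 693) + (0)
Last nonzero remainder: −11y^3 + 11y^2 + 363y + 693. Dividing through by −11 gives the monic gcd y^3 − y^2 − 33y − 63.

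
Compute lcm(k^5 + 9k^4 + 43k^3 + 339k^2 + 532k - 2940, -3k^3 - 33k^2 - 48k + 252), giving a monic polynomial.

Apply the Euclidean algorithm:
  k^5 + 9k^4 + 43k^3 + 339k^2 + 532k - 2940 = (-(1/3)k^2 + (2/3)k - 49/3)(-3k^3 - 33k^2 - 48k + 252) + (-84k^2 - 420k + 1176)
  -3k^3 - 33k^2 - 48k + 252 = ((1/28)k + 3/14)(-84k^2 - 420k + 1176) + (0)
Last nonzero remainder: -84k^2 - 420k + 1176. Dividing through by -84 gives the monic gcd k^2 + 5k - 14.
Then lcm(f, g) = f·g / gcd(f, g); expanding and making the result monic gives the answer.

k^6 + 15k^5 + 97k^4 + 597k^3 + 2566k^2 + 252k - 17640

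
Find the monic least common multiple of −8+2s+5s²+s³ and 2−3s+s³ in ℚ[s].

8−10s−3s²+4s³+s⁴

Euclidean algorithm in ℚ[s]:
  s³+5s²+2s−8 = (s³−3s+2) + (5s²+5s−10)
  s³−3s+2 = ((1/5)s−1/5)(5s²+5s−10) + (0)
Last nonzero remainder: 5s²+5s−10. Dividing through by 5 gives the monic gcd s²+s−2.
Then lcm(f, g) = f·g / gcd(f, g); expanding and making the result monic gives the answer.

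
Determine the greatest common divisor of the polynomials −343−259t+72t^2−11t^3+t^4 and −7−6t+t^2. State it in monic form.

−7−6t+t^2

Repeated division with remainder:
  t^4−11t^3+72t^2−259t−343 = (t^2−5t+49)(t^2−6t−7) + (0)
The last nonzero remainder t^2−6t−7 is already monic.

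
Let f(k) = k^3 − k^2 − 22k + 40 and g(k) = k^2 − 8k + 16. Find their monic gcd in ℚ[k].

k − 4

Repeated division with remainder:
  k^3 − k^2 − 22k + 40 = (k + 7)(k^2 − 8k + 16) + (18k − 72)
  k^2 − 8k + 16 = ((1/18)k − 2/9)(18k − 72) + (0)
Last nonzero remainder: 18k − 72. Dividing through by 18 gives the monic gcd k − 4.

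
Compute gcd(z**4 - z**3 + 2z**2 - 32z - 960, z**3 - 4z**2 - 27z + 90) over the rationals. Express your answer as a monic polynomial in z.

Repeated division with remainder:
  z**4 - z**3 + 2z**2 - 32z - 960 = (z + 3)(z**3 - 4z**2 - 27z + 90) + (41z**2 - 41z - 1230)
  z**3 - 4z**2 - 27z + 90 = ((1/41)z - 3/41)(41z**2 - 41z - 1230) + (0)
Last nonzero remainder: 41z**2 - 41z - 1230. Dividing through by 41 gives the monic gcd z**2 - z - 30.

z**2 - z - 30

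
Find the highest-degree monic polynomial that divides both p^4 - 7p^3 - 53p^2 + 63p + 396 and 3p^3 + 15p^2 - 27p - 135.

p^2 - 9

Apply the Euclidean algorithm:
  p^4 - 7p^3 - 53p^2 + 63p + 396 = ((1/3)p - 4)(3p^3 + 15p^2 - 27p - 135) + (16p^2 - 144)
  3p^3 + 15p^2 - 27p - 135 = ((3/16)p + 15/16)(16p^2 - 144) + (0)
Last nonzero remainder: 16p^2 - 144. Dividing through by 16 gives the monic gcd p^2 - 9.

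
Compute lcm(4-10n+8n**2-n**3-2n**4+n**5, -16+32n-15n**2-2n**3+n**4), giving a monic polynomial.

Apply the Euclidean algorithm:
  n**5-2n**4-n**3+8n**2-10n+4 = (n)(n**4-2n**3-15n**2+32n-16) + (14n**3-24n**2+6n+4)
  n**4-2n**3-15n**2+32n-16 = ((1/14)n-1/49)(14n**3-24n**2+6n+4) + (-(780/49)n**2+(1560/49)n-780/49)
  14n**3-24n**2+6n+4 = (-(343/390)n-49/195)(-(780/49)n**2+(1560/49)n-780/49) + (0)
Last nonzero remainder: -(780/49)n**2+(1560/49)n-780/49. Dividing through by -780/49 gives the monic gcd n**2-2n+1.
Then lcm(f, g) = f·g / gcd(f, g); expanding and making the result monic gives the answer.

-64+160n-124n**2+6n**3+40n**4-17n**5-2n**6+n**7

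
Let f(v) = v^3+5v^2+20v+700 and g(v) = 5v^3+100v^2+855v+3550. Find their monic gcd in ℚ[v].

v+10

Apply the Euclidean algorithm:
  v^3+5v^2+20v+700 = (1/5)(5v^3+100v^2+855v+3550) + (−15v^2−151v−10)
  5v^3+100v^2+855v+3550 = (−(1/3)v−149/45)(−15v^2−151v−10) + ((15826/45)v+31652/9)
  −15v^2−151v−10 = (−(675/15826)v−45/15826)((15826/45)v+31652/9) + (0)
Last nonzero remainder: (15826/45)v+31652/9. Dividing through by 15826/45 gives the monic gcd v+10.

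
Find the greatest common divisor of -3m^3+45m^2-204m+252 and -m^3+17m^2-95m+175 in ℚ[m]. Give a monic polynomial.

Apply the Euclidean algorithm:
  -3m^3+45m^2-204m+252 = (3)(-m^3+17m^2-95m+175) + (-6m^2+81m-273)
  -m^3+17m^2-95m+175 = ((1/6)m-7/12)(-6m^2+81m-273) + (-(9/4)m+63/4)
  -6m^2+81m-273 = ((8/3)m-52/3)(-(9/4)m+63/4) + (0)
Last nonzero remainder: -(9/4)m+63/4. Dividing through by -9/4 gives the monic gcd m-7.

m-7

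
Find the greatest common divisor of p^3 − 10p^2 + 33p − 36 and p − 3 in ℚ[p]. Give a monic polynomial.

Apply the Euclidean algorithm:
  p^3 − 10p^2 + 33p − 36 = (p^2 − 7p + 12)(p − 3) + (0)
The last nonzero remainder p − 3 is already monic.

p − 3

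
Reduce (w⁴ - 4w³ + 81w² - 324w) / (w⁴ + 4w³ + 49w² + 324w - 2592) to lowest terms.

(w)/(w + 8)

Euclidean algorithm in ℚ[w]:
  w⁴ - 4w³ + 81w² - 324w = (w⁴ + 4w³ + 49w² + 324w - 2592) + (-8w³ + 32w² - 648w + 2592)
  w⁴ + 4w³ + 49w² + 324w - 2592 = (-(1/8)w - 1)(-8w³ + 32w² - 648w + 2592) + (0)
Last nonzero remainder: -8w³ + 32w² - 648w + 2592. Dividing through by -8 gives the monic gcd w³ - 4w² + 81w - 324.
Cancel w³ - 4w² + 81w - 324 from numerator and denominator to get the reduced form.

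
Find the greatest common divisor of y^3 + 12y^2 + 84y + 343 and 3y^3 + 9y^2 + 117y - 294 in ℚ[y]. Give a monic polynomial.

Repeated division with remainder:
  y^3 + 12y^2 + 84y + 343 = (1/3)(3y^3 + 9y^2 + 117y - 294) + (9y^2 + 45y + 441)
  3y^3 + 9y^2 + 117y - 294 = ((1/3)y - 2/3)(9y^2 + 45y + 441) + (0)
Last nonzero remainder: 9y^2 + 45y + 441. Dividing through by 9 gives the monic gcd y^2 + 5y + 49.

y^2 + 5y + 49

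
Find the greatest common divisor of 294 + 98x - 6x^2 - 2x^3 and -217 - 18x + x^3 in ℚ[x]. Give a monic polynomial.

-7 + x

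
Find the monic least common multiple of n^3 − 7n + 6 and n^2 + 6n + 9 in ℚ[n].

Euclidean algorithm in ℚ[n]:
  n^3 − 7n + 6 = (n − 6)(n^2 + 6n + 9) + (20n + 60)
  n^2 + 6n + 9 = ((1/20)n + 3/20)(20n + 60) + (0)
Last nonzero remainder: 20n + 60. Dividing through by 20 gives the monic gcd n + 3.
Then lcm(f, g) = f·g / gcd(f, g); expanding and making the result monic gives the answer.

n^4 + 3n^3 − 7n^2 − 15n + 18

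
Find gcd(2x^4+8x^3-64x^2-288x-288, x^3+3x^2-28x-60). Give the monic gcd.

Apply the Euclidean algorithm:
  2x^4+8x^3-64x^2-288x-288 = (2x+2)(x^3+3x^2-28x-60) + (-14x^2-112x-168)
  x^3+3x^2-28x-60 = (-(1/14)x+5/14)(-14x^2-112x-168) + (0)
Last nonzero remainder: -14x^2-112x-168. Dividing through by -14 gives the monic gcd x^2+8x+12.

x^2+8x+12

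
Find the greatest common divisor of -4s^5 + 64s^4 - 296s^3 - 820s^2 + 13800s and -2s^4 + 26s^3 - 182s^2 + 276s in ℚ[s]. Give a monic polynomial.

s^3 - 11s^2 + 69s

Repeated division with remainder:
  -4s^5 + 64s^4 - 296s^3 - 820s^2 + 13800s = (2s - 6)(-2s^4 + 26s^3 - 182s^2 + 276s) + (224s^3 - 2464s^2 + 15456s)
  -2s^4 + 26s^3 - 182s^2 + 276s = (-(1/112)s + 1/56)(224s^3 - 2464s^2 + 15456s) + (0)
Last nonzero remainder: 224s^3 - 2464s^2 + 15456s. Dividing through by 224 gives the monic gcd s^3 - 11s^2 + 69s.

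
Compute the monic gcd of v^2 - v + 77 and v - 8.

By polynomial division,
  v^2 - v + 77 = (v + 7)(v - 8) + (133)
  v - 8 = ((1/133)v - 8/133)(133) + (0)
The last nonzero remainder is the constant 133, so the polynomials are coprime and gcd = 1.

1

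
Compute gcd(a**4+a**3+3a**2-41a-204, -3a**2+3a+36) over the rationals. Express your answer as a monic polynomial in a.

Euclidean algorithm in ℚ[a]:
  a**4+a**3+3a**2-41a-204 = (-(1/3)a**2-(2/3)a-17/3)(-3a**2+3a+36) + (0)
Last nonzero remainder: -3a**2+3a+36. Dividing through by -3 gives the monic gcd a**2-a-12.

a**2-a-12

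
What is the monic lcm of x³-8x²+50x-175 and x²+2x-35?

By polynomial division,
  x³-8x²+50x-175 = (x-10)(x²+2x-35) + (105x-525)
  x²+2x-35 = ((1/105)x+1/15)(105x-525) + (0)
Last nonzero remainder: 105x-525. Dividing through by 105 gives the monic gcd x-5.
Then lcm(f, g) = f·g / gcd(f, g); expanding and making the result monic gives the answer.

x⁴-x³-6x²+175x-1225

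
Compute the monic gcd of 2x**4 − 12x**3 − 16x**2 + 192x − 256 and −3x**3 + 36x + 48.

Apply the Euclidean algorithm:
  2x**4 − 12x**3 − 16x**2 + 192x − 256 = (−(2/3)x + 4)(−3x**3 + 36x + 48) + (8x**2 + 80x − 448)
  −3x**3 + 36x + 48 = (−(3/8)x + 15/4)(8x**2 + 80x − 448) + (−432x + 1728)
  8x**2 + 80x − 448 = (−(1/54)x − 7/27)(−432x + 1728) + (0)
Last nonzero remainder: −432x + 1728. Dividing through by −432 gives the monic gcd x − 4.

x − 4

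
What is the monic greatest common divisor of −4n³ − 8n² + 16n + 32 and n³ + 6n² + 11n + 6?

Apply the Euclidean algorithm:
  −4n³ − 8n² + 16n + 32 = (−4)(n³ + 6n² + 11n + 6) + (16n² + 60n + 56)
  n³ + 6n² + 11n + 6 = ((1/16)n + 9/64)(16n² + 60n + 56) + (−(15/16)n − 15/8)
  16n² + 60n + 56 = (−(256/15)n − 448/15)(−(15/16)n − 15/8) + (0)
Last nonzero remainder: −(15/16)n − 15/8. Dividing through by −15/16 gives the monic gcd n + 2.

n + 2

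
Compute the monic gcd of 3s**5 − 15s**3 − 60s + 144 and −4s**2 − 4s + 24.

s**2 + s − 6

Euclidean algorithm in ℚ[s]:
  3s**5 − 15s**3 − 60s + 144 = (−(3/4)s**3 + (3/4)s**2 − (3/2)s + 6)(−4s**2 − 4s + 24) + (0)
Last nonzero remainder: −4s**2 − 4s + 24. Dividing through by −4 gives the monic gcd s**2 + s − 6.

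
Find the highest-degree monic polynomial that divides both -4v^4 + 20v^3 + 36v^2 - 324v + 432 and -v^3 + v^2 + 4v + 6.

v - 3

By polynomial division,
  -4v^4 + 20v^3 + 36v^2 - 324v + 432 = (4v - 16)(-v^3 + v^2 + 4v + 6) + (36v^2 - 284v + 528)
  -v^3 + v^2 + 4v + 6 = (-(1/36)v - 31/162)(36v^2 - 284v + 528) + (-(2890/81)v + 2890/27)
  36v^2 - 284v + 528 = (-(1458/1445)v + 7128/1445)(-(2890/81)v + 2890/27) + (0)
Last nonzero remainder: -(2890/81)v + 2890/27. Dividing through by -2890/81 gives the monic gcd v - 3.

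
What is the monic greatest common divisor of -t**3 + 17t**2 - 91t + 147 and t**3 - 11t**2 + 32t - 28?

t - 7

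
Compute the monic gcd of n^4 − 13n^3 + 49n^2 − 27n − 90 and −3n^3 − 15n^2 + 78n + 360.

n − 5

Repeated division with remainder:
  n^4 − 13n^3 + 49n^2 − 27n − 90 = (−(1/3)n + 6)(−3n^3 − 15n^2 + 78n + 360) + (165n^2 − 375n − 2250)
  −3n^3 − 15n^2 + 78n + 360 = (−(1/55)n − 16/121)(165n^2 − 375n − 2250) + (−(1512/121)n + 7560/121)
  165n^2 − 375n − 2250 = (−(6655/504)n − 3025/84)(−(1512/121)n + 7560/121) + (0)
Last nonzero remainder: −(1512/121)n + 7560/121. Dividing through by −1512/121 gives the monic gcd n − 5.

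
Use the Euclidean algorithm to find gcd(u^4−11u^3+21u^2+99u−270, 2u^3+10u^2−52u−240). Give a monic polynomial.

By polynomial division,
  u^4−11u^3+21u^2+99u−270 = ((1/2)u−8)(2u^3+10u^2−52u−240) + (127u^2−197u−2190)
  2u^3+10u^2−52u−240 = ((2/127)u+1664/16129)(127u^2−197u−2190) + ((45360/16129)u−226800/16129)
  127u^2−197u−2190 = ((2048383/45360)u+1177417/7560)((45360/16129)u−226800/16129) + (0)
Last nonzero remainder: (45360/16129)u−226800/16129. Dividing through by 45360/16129 gives the monic gcd u−5.

u−5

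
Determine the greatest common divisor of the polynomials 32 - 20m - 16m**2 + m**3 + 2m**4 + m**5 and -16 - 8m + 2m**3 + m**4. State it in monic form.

Euclidean algorithm in ℚ[m]:
  m**5 + 2m**4 + m**3 - 16m**2 - 20m + 32 = (m)(m**4 + 2m**3 - 8m - 16) + (m**3 - 8m**2 - 4m + 32)
  m**4 + 2m**3 - 8m - 16 = (m + 10)(m**3 - 8m**2 - 4m + 32) + (84m**2 - 336)
  m**3 - 8m**2 - 4m + 32 = ((1/84)m - 2/21)(84m**2 - 336) + (0)
Last nonzero remainder: 84m**2 - 336. Dividing through by 84 gives the monic gcd m**2 - 4.

-4 + m**2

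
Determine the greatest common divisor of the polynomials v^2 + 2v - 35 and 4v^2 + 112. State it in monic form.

1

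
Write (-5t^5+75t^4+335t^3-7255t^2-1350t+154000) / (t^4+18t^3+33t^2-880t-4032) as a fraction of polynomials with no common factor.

Euclidean algorithm in ℚ[t]:
  -5t^5+75t^4+335t^3-7255t^2-1350t+154000 = (-5t+165)(t^4+18t^3+33t^2-880t-4032) + (-2470t^3-17100t^2+123690t+819280)
  t^4+18t^3+33t^2-880t-4032 = (-(1/2470)t-72/16055)(-2470t^3-17100t^2+123690t+819280) + ((1080/169)t^2+(1080/169)t-60480/169)
  -2470t^3-17100t^2+123690t+819280 = (-(41743/108)t-247247/108)((1080/169)t^2+(1080/169)t-60480/169) + (0)
Last nonzero remainder: (1080/169)t^2+(1080/169)t-60480/169. Dividing through by 1080/169 gives the monic gcd t^2+t-56.
Cancel t^2+t-56 from numerator and denominator to get the reduced form.

(-5t^3+80t^2-25t-2750)/(t^2+17t+72)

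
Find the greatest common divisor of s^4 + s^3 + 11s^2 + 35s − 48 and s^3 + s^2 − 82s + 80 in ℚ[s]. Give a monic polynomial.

Repeated division with remainder:
  s^4 + s^3 + 11s^2 + 35s − 48 = (s)(s^3 + s^2 − 82s + 80) + (93s^2 − 45s − 48)
  s^3 + s^2 − 82s + 80 = ((1/93)s + 46/2883)(93s^2 − 45s − 48) + (−(77616/961)s + 77616/961)
  93s^2 − 45s − 48 = (−(29791/25872)s − 961/1617)(−(77616/961)s + 77616/961) + (0)
Last nonzero remainder: −(77616/961)s + 77616/961. Dividing through by −77616/961 gives the monic gcd s − 1.

s − 1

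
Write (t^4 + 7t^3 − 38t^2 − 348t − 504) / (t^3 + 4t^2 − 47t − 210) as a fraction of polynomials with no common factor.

(t^2 + 8t + 12)/(t + 5)

Euclidean algorithm in ℚ[t]:
  t^4 + 7t^3 − 38t^2 − 348t − 504 = (t + 3)(t^3 + 4t^2 − 47t − 210) + (−3t^2 + 3t + 126)
  t^3 + 4t^2 − 47t − 210 = (−(1/3)t − 5/3)(−3t^2 + 3t + 126) + (0)
Last nonzero remainder: −3t^2 + 3t + 126. Dividing through by −3 gives the monic gcd t^2 − t − 42.
Cancel t^2 − t − 42 from numerator and denominator to get the reduced form.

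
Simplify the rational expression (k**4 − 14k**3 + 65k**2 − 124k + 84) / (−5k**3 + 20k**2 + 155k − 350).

Apply the Euclidean algorithm:
  k**4 − 14k**3 + 65k**2 − 124k + 84 = (−(1/5)k + 2)(−5k**3 + 20k**2 + 155k − 350) + (56k**2 − 504k + 784)
  −5k**3 + 20k**2 + 155k − 350 = (−(5/56)k − 25/56)(56k**2 − 504k + 784) + (0)
Last nonzero remainder: 56k**2 − 504k + 784. Dividing through by 56 gives the monic gcd k**2 − 9k + 14.
Cancel k**2 − 9k + 14 from numerator and denominator to get the reduced form.

(−k**2 + 5k − 6)/(5k + 25)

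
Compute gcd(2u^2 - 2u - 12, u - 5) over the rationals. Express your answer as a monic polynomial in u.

1

By polynomial division,
  2u^2 - 2u - 12 = (2u + 8)(u - 5) + (28)
  u - 5 = ((1/28)u - 5/28)(28) + (0)
The last nonzero remainder is the constant 28, so the polynomials are coprime and gcd = 1.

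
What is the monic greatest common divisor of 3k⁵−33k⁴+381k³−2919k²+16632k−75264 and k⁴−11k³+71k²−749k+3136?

k³−4k²+43k−448

By polynomial division,
  3k⁵−33k⁴+381k³−2919k²+16632k−75264 = (3k)(k⁴−11k³+71k²−749k+3136) + (168k³−672k²+7224k−75264)
  k⁴−11k³+71k²−749k+3136 = ((1/168)k−1/24)(168k³−672k²+7224k−75264) + (0)
Last nonzero remainder: 168k³−672k²+7224k−75264. Dividing through by 168 gives the monic gcd k³−4k²+43k−448.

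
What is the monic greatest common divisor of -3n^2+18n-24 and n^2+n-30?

Euclidean algorithm in ℚ[n]:
  -3n^2+18n-24 = (-3)(n^2+n-30) + (21n-114)
  n^2+n-30 = ((1/21)n+15/49)(21n-114) + (240/49)
  21n-114 = ((343/80)n-931/40)(240/49) + (0)
The last nonzero remainder is the constant 240/49, so the polynomials are coprime and gcd = 1.

1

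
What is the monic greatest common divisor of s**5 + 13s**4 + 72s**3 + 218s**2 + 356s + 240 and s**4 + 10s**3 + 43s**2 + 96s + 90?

By polynomial division,
  s**5 + 13s**4 + 72s**3 + 218s**2 + 356s + 240 = (s + 3)(s**4 + 10s**3 + 43s**2 + 96s + 90) + (-s**3 - 7s**2 - 22s - 30)
  s**4 + 10s**3 + 43s**2 + 96s + 90 = (-s - 3)(-s**3 - 7s**2 - 22s - 30) + (0)
Last nonzero remainder: -s**3 - 7s**2 - 22s - 30. Dividing through by -1 gives the monic gcd s**3 + 7s**2 + 22s + 30.

s**3 + 7s**2 + 22s + 30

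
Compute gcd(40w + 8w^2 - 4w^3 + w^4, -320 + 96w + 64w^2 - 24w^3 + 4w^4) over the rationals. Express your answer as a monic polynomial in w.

40 + 8w - 4w^2 + w^3

Repeated division with remainder:
  w^4 - 4w^3 + 8w^2 + 40w = (1/4)(4w^4 - 24w^3 + 64w^2 + 96w - 320) + (2w^3 - 8w^2 + 16w + 80)
  4w^4 - 24w^3 + 64w^2 + 96w - 320 = (2w - 4)(2w^3 - 8w^2 + 16w + 80) + (0)
Last nonzero remainder: 2w^3 - 8w^2 + 16w + 80. Dividing through by 2 gives the monic gcd w^3 - 4w^2 + 8w + 40.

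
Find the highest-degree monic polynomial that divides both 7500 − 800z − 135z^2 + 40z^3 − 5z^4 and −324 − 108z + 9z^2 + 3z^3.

−6 + z

Repeated division with remainder:
  −5z^4 + 40z^3 − 135z^2 − 800z + 7500 = (−(5/3)z + 55/3)(3z^3 + 9z^2 − 108z − 324) + (−480z^2 + 640z + 13440)
  3z^3 + 9z^2 − 108z − 324 = (−(1/160)z − 13/480)(−480z^2 + 640z + 13440) + (−(20/3)z + 40)
  −480z^2 + 640z + 13440 = (72z + 336)(−(20/3)z + 40) + (0)
Last nonzero remainder: −(20/3)z + 40. Dividing through by −20/3 gives the monic gcd z − 6.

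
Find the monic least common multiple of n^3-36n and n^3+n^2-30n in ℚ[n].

Repeated division with remainder:
  n^3-36n = (n^3+n^2-30n) + (-n^2-6n)
  n^3+n^2-30n = (-n+5)(-n^2-6n) + (0)
Last nonzero remainder: -n^2-6n. Dividing through by -1 gives the monic gcd n^2+6n.
Then lcm(f, g) = f·g / gcd(f, g); expanding and making the result monic gives the answer.

n^4-5n^3-36n^2+180n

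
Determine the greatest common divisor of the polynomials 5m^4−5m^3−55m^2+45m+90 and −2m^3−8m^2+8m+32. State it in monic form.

Apply the Euclidean algorithm:
  5m^4−5m^3−55m^2+45m+90 = (−(5/2)m+25/2)(−2m^3−8m^2+8m+32) + (65m^2+25m−310)
  −2m^3−8m^2+8m+32 = (−(2/65)m−94/845)(65m^2+25m−310) + ((210/169)m−420/169)
  65m^2+25m−310 = ((2197/42)m+5239/42)((210/169)m−420/169) + (0)
Last nonzero remainder: (210/169)m−420/169. Dividing through by 210/169 gives the monic gcd m−2.

m−2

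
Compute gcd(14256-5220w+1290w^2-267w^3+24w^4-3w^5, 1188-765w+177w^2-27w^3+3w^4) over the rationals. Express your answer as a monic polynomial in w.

-132+41w-6w^2+w^3

Euclidean algorithm in ℚ[w]:
  -3w^5+24w^4-267w^3+1290w^2-5220w+14256 = (-w-1)(3w^4-27w^3+177w^2-765w+1188) + (-117w^3+702w^2-4797w+15444)
  3w^4-27w^3+177w^2-765w+1188 = (-(1/39)w+1/13)(-117w^3+702w^2-4797w+15444) + (0)
Last nonzero remainder: -117w^3+702w^2-4797w+15444. Dividing through by -117 gives the monic gcd w^3-6w^2+41w-132.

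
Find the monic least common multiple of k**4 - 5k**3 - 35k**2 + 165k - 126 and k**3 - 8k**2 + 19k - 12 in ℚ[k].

Apply the Euclidean algorithm:
  k**4 - 5k**3 - 35k**2 + 165k - 126 = (k + 3)(k**3 - 8k**2 + 19k - 12) + (-30k**2 + 120k - 90)
  k**3 - 8k**2 + 19k - 12 = (-(1/30)k + 2/15)(-30k**2 + 120k - 90) + (0)
Last nonzero remainder: -30k**2 + 120k - 90. Dividing through by -30 gives the monic gcd k**2 - 4k + 3.
Then lcm(f, g) = f·g / gcd(f, g); expanding and making the result monic gives the answer.

k**5 - 9k**4 - 15k**3 + 305k**2 - 786k + 504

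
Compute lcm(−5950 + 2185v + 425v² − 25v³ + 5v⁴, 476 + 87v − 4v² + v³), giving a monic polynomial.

−4760 + 558v + 777v² + 65v³ − v⁴ + v⁵

Repeated division with remainder:
  5v⁴ − 25v³ + 425v² + 2185v − 5950 = (5v − 5)(v³ − 4v² + 87v + 476) + (−30v² + 240v − 3570)
  v³ − 4v² + 87v + 476 = (−(1/30)v − 2/15)(−30v² + 240v − 3570) + (0)
Last nonzero remainder: −30v² + 240v − 3570. Dividing through by −30 gives the monic gcd v² − 8v + 119.
Then lcm(f, g) = f·g / gcd(f, g); expanding and making the result monic gives the answer.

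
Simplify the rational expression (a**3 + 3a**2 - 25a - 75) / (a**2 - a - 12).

Euclidean algorithm in ℚ[a]:
  a**3 + 3a**2 - 25a - 75 = (a + 4)(a**2 - a - 12) + (-9a - 27)
  a**2 - a - 12 = (-(1/9)a + 4/9)(-9a - 27) + (0)
Last nonzero remainder: -9a - 27. Dividing through by -9 gives the monic gcd a + 3.
Cancel a + 3 from numerator and denominator to get the reduced form.

(a**2 - 25)/(a - 4)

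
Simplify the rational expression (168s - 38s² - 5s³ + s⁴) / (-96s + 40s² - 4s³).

(42 + s - s²)/(-24 + 4s)

Repeated division with remainder:
  s⁴ - 5s³ - 38s² + 168s = (-(1/4)s - 5/4)(-4s³ + 40s² - 96s) + (-12s² + 48s)
  -4s³ + 40s² - 96s = ((1/3)s - 2)(-12s² + 48s) + (0)
Last nonzero remainder: -12s² + 48s. Dividing through by -12 gives the monic gcd s² - 4s.
Cancel s² - 4s from numerator and denominator to get the reduced form.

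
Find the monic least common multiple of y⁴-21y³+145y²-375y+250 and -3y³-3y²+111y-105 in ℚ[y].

y⁵-14y⁴-2y³+640y²-2375y+1750

Apply the Euclidean algorithm:
  y⁴-21y³+145y²-375y+250 = (-(1/3)y+22/3)(-3y³-3y²+111y-105) + (204y²-1224y+1020)
  -3y³-3y²+111y-105 = (-(1/68)y-7/68)(204y²-1224y+1020) + (0)
Last nonzero remainder: 204y²-1224y+1020. Dividing through by 204 gives the monic gcd y²-6y+5.
Then lcm(f, g) = f·g / gcd(f, g); expanding and making the result monic gives the answer.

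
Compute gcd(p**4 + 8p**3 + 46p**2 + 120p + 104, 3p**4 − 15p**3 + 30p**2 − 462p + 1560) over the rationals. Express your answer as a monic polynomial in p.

p**2 + 4p + 26

Euclidean algorithm in ℚ[p]:
  p**4 + 8p**3 + 46p**2 + 120p + 104 = (1/3)(3p**4 − 15p**3 + 30p**2 − 462p + 1560) + (13p**3 + 36p**2 + 274p − 416)
  3p**4 − 15p**3 + 30p**2 − 462p + 1560 = ((3/13)p − 303/169)(13p**3 + 36p**2 + 274p − 416) + ((5292/169)p**2 + (21168/169)p + 10584/13)
  13p**3 + 36p**2 + 274p − 416 = ((2197/5292)p − 676/1323)((5292/169)p**2 + (21168/169)p + 10584/13) + (0)
Last nonzero remainder: (5292/169)p**2 + (21168/169)p + 10584/13. Dividing through by 5292/169 gives the monic gcd p**2 + 4p + 26.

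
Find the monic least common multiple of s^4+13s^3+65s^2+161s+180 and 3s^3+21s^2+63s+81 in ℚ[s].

s^5+16s^4+104s^3+356s^2+663s+540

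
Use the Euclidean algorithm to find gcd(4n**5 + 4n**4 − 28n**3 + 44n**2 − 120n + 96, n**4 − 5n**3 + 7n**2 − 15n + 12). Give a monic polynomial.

n**3 − n**2 + 3n − 3

By polynomial division,
  4n**5 + 4n**4 − 28n**3 + 44n**2 − 120n + 96 = (4n + 24)(n**4 − 5n**3 + 7n**2 − 15n + 12) + (64n**3 − 64n**2 + 192n − 192)
  n**4 − 5n**3 + 7n**2 − 15n + 12 = ((1/64)n − 1/16)(64n**3 − 64n**2 + 192n − 192) + (0)
Last nonzero remainder: 64n**3 − 64n**2 + 192n − 192. Dividing through by 64 gives the monic gcd n**3 − n**2 + 3n − 3.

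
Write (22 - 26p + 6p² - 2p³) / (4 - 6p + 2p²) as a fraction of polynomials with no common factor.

(-11 + 2p - p²)/(-2 + p)

Repeated division with remainder:
  -2p³ + 6p² - 26p + 22 = (-p)(2p² - 6p + 4) + (-22p + 22)
  2p² - 6p + 4 = (-(1/11)p + 2/11)(-22p + 22) + (0)
Last nonzero remainder: -22p + 22. Dividing through by -22 gives the monic gcd p - 1.
Cancel p - 1 from numerator and denominator to get the reduced form.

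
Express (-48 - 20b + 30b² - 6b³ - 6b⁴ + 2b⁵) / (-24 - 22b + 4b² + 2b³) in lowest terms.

Apply the Euclidean algorithm:
  2b⁵ - 6b⁴ - 6b³ + 30b² - 20b - 48 = (b² - 5b + 18)(2b³ + 4b² - 22b - 24) + (-128b² + 256b + 384)
  2b³ + 4b² - 22b - 24 = (-(1/64)b - 1/16)(-128b² + 256b + 384) + (0)
Last nonzero remainder: -128b² + 256b + 384. Dividing through by -128 gives the monic gcd b² - 2b - 3.
Cancel b² - 2b - 3 from numerator and denominator to get the reduced form.

(8 - 2b - b² + b³)/(4 + b)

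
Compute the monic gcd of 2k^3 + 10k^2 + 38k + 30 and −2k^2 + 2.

k + 1

Repeated division with remainder:
  2k^3 + 10k^2 + 38k + 30 = (−k − 5)(−2k^2 + 2) + (40k + 40)
  −2k^2 + 2 = (−(1/20)k + 1/20)(40k + 40) + (0)
Last nonzero remainder: 40k + 40. Dividing through by 40 gives the monic gcd k + 1.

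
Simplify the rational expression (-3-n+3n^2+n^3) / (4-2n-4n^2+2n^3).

(3+n)/(-4+2n)

Apply the Euclidean algorithm:
  n^3+3n^2-n-3 = (1/2)(2n^3-4n^2-2n+4) + (5n^2-5)
  2n^3-4n^2-2n+4 = ((2/5)n-4/5)(5n^2-5) + (0)
Last nonzero remainder: 5n^2-5. Dividing through by 5 gives the monic gcd n^2-1.
Cancel n^2-1 from numerator and denominator to get the reduced form.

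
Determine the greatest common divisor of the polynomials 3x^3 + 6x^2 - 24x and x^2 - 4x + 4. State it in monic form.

x - 2

Repeated division with remainder:
  3x^3 + 6x^2 - 24x = (3x + 18)(x^2 - 4x + 4) + (36x - 72)
  x^2 - 4x + 4 = ((1/36)x - 1/18)(36x - 72) + (0)
Last nonzero remainder: 36x - 72. Dividing through by 36 gives the monic gcd x - 2.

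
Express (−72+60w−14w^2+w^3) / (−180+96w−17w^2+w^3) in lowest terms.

(−2+w)/(−5+w)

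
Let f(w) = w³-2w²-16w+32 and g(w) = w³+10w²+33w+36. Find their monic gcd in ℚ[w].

w+4

Euclidean algorithm in ℚ[w]:
  w³-2w²-16w+32 = (w³+10w²+33w+36) + (-12w²-49w-4)
  w³+10w²+33w+36 = (-(1/12)w-71/144)(-12w²-49w-4) + ((1225/144)w+1225/36)
  -12w²-49w-4 = (-(1728/1225)w-144/1225)((1225/144)w+1225/36) + (0)
Last nonzero remainder: (1225/144)w+1225/36. Dividing through by 1225/144 gives the monic gcd w+4.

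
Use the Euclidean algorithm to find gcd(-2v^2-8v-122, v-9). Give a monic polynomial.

1

Repeated division with remainder:
  -2v^2-8v-122 = (-2v-26)(v-9) + (-356)
  v-9 = (-(1/356)v+9/356)(-356) + (0)
The last nonzero remainder is the constant -356, so the polynomials are coprime and gcd = 1.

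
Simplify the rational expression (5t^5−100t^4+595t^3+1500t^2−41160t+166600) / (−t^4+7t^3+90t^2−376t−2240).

(−5t^3+85t^2−690t+2380)/(t^2−4t−32)

By polynomial division,
  5t^5−100t^4+595t^3+1500t^2−41160t+166600 = (−5t+65)(−t^4+7t^3+90t^2−376t−2240) + (590t^3−6230t^2−27920t+312200)
  −t^4+7t^3+90t^2−376t−2240 = (−(1/590)t−21/3481)(590t^3−6230t^2−27920t+312200) + ((17732/3481)t^2−(53196/3481)t−1241240/3481)
  590t^3−6230t^2−27920t+312200 = ((1026895/8866)t−3881315/4433)((17732/3481)t^2−(53196/3481)t−1241240/3481) + (0)
Last nonzero remainder: (17732/3481)t^2−(53196/3481)t−1241240/3481. Dividing through by 17732/3481 gives the monic gcd t^2−3t−70.
Cancel t^2−3t−70 from numerator and denominator to get the reduced form.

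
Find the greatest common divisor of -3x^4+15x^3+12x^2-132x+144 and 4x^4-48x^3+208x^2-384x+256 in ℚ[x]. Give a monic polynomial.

x^3-8x^2+20x-16

Repeated division with remainder:
  -3x^4+15x^3+12x^2-132x+144 = (-3/4)(4x^4-48x^3+208x^2-384x+256) + (-21x^3+168x^2-420x+336)
  4x^4-48x^3+208x^2-384x+256 = (-(4/21)x+16/21)(-21x^3+168x^2-420x+336) + (0)
Last nonzero remainder: -21x^3+168x^2-420x+336. Dividing through by -21 gives the monic gcd x^3-8x^2+20x-16.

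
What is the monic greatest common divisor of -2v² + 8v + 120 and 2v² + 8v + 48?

1

Repeated division with remainder:
  -2v² + 8v + 120 = (-1)(2v² + 8v + 48) + (16v + 168)
  2v² + 8v + 48 = ((1/8)v - 13/16)(16v + 168) + (369/2)
  16v + 168 = ((32/369)v + 112/123)(369/2) + (0)
The last nonzero remainder is the constant 369/2, so the polynomials are coprime and gcd = 1.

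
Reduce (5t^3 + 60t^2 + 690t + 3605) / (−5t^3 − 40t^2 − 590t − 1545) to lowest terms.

(−t − 7)/(t + 3)

By polynomial division,
  5t^3 + 60t^2 + 690t + 3605 = (−1)(−5t^3 − 40t^2 − 590t − 1545) + (20t^2 + 100t + 2060)
  −5t^3 − 40t^2 − 590t − 1545 = (−(1/4)t − 3/4)(20t^2 + 100t + 2060) + (0)
Last nonzero remainder: 20t^2 + 100t + 2060. Dividing through by 20 gives the monic gcd t^2 + 5t + 103.
Cancel t^2 + 5t + 103 from numerator and denominator to get the reduced form.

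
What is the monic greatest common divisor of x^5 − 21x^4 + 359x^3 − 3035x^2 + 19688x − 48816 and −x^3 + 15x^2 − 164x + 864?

x^2 − 7x + 108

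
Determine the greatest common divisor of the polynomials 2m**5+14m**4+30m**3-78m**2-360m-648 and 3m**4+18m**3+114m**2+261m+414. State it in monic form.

m**2+3m+6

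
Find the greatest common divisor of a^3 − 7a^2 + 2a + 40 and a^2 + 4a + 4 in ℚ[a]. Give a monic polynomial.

a + 2

By polynomial division,
  a^3 − 7a^2 + 2a + 40 = (a − 11)(a^2 + 4a + 4) + (42a + 84)
  a^2 + 4a + 4 = ((1/42)a + 1/21)(42a + 84) + (0)
Last nonzero remainder: 42a + 84. Dividing through by 42 gives the monic gcd a + 2.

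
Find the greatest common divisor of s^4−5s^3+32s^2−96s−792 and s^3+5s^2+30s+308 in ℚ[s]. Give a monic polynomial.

s^2−2s+44

Apply the Euclidean algorithm:
  s^4−5s^3+32s^2−96s−792 = (s−10)(s^3+5s^2+30s+308) + (52s^2−104s+2288)
  s^3+5s^2+30s+308 = ((1/52)s+7/52)(52s^2−104s+2288) + (0)
Last nonzero remainder: 52s^2−104s+2288. Dividing through by 52 gives the monic gcd s^2−2s+44.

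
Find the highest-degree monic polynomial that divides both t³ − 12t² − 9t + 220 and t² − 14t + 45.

Apply the Euclidean algorithm:
  t³ − 12t² − 9t + 220 = (t + 2)(t² − 14t + 45) + (−26t + 130)
  t² − 14t + 45 = (−(1/26)t + 9/26)(−26t + 130) + (0)
Last nonzero remainder: −26t + 130. Dividing through by −26 gives the monic gcd t − 5.

t − 5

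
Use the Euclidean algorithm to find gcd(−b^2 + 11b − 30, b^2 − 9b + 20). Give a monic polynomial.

Repeated division with remainder:
  −b^2 + 11b − 30 = (−1)(b^2 − 9b + 20) + (2b − 10)
  b^2 − 9b + 20 = ((1/2)b − 2)(2b − 10) + (0)
Last nonzero remainder: 2b − 10. Dividing through by 2 gives the monic gcd b − 5.

b − 5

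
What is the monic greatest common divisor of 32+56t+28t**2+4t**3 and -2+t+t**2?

By polynomial division,
  4t**3+28t**2+56t+32 = (4t+24)(t**2+t-2) + (40t+80)
  t**2+t-2 = ((1/40)t-1/40)(40t+80) + (0)
Last nonzero remainder: 40t+80. Dividing through by 40 gives the monic gcd t+2.

2+t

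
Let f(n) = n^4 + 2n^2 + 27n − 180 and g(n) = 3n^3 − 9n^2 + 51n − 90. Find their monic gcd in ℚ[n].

By polynomial division,
  n^4 + 2n^2 + 27n − 180 = ((1/3)n + 1)(3n^3 − 9n^2 + 51n − 90) + (−6n^2 + 6n − 90)
  3n^3 − 9n^2 + 51n − 90 = (−(1/2)n + 1)(−6n^2 + 6n − 90) + (0)
Last nonzero remainder: −6n^2 + 6n − 90. Dividing through by −6 gives the monic gcd n^2 − n + 15.

n^2 − n + 15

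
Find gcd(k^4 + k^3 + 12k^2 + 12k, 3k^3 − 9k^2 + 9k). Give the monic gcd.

Euclidean algorithm in ℚ[k]:
  k^4 + k^3 + 12k^2 + 12k = ((1/3)k + 4/3)(3k^3 − 9k^2 + 9k) + (21k^2)
  3k^3 − 9k^2 + 9k = ((1/7)k − 3/7)(21k^2) + (9k)
  21k^2 = ((7/3)k)(9k) + (0)
Last nonzero remainder: 9k. Dividing through by 9 gives the monic gcd k.

k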